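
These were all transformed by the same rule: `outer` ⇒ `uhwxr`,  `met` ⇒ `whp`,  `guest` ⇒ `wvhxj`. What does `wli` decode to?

The output letters match the input read backwards, each shifted +3: outer reversed is retuo. Two steps: reverse the string, then apply a Caesar shift of +3.
Undoing it on wli: shift back: w−3=t, l−3=i, i−3=f → tif; then reverse → fit.

fit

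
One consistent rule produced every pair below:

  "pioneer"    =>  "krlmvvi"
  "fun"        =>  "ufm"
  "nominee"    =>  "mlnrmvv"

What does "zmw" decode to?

Each pair mirrors across the alphabet (p↔k, i↔r, o↔l): positions sum to 25. Letters are reflected about the middle of the alphabet (position → 25−position): Atbash.
Reversing it on zmw: z↔a, m↔n, w↔d.

and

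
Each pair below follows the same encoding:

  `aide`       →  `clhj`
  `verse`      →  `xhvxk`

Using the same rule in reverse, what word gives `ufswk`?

score

In aide: a→c is +2, i→l is +3, d→h is +4, e→j is +5 — the shift increases by 1 each position. Each letter shifts forward by (position + 2), i.e. 2, 3, 4, … — the shift grows by one for each successive letter.
Decoding ufswk: u−2=s, f−3=c, s−4=o, w−5=r, k−6=e.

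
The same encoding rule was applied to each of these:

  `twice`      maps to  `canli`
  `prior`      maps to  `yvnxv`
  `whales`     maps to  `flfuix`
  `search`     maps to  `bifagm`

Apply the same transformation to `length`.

uispxm

It's a Vigenère-style cipher with numeric key [9,4,5]: position i shifts by key[i mod 3].
On length: l+9=u, e+4=i, n+5=s, g+9=p, t+4=x, h+5=m.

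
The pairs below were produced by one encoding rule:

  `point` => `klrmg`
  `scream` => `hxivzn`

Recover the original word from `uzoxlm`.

Each pair mirrors across the alphabet (p↔k, o↔l, i↔r): positions sum to 25. This is the alphabet-reversal cipher (Atbash): a becomes z, b becomes y, etc.
Reversing it on uzoxlm: u↔f, z↔a, o↔l, x↔c, l↔o, m↔n.

falcon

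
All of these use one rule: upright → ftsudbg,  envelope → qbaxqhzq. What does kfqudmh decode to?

The output letters match the input read backwards, each shifted +12: upright reversed is thgirpu. Two steps: reverse the string, then apply a Caesar shift of +12.
Undoing it on kfqudmh: shift back: k−12=y, f−12=t, q−12=e, u−12=i, d−12=r, m−12=a, h−12=v → yteirav; then reverse → variety.

variety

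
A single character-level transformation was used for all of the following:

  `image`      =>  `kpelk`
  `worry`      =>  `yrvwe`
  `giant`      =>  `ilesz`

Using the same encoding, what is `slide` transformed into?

Each letter shifts forward by (position + 2), i.e. 2, 3, 4, … — the shift grows by one for each successive letter.
Applying it to slide: s+2=u, l+3=o, i+4=m, d+5=i, e+6=k.

uomik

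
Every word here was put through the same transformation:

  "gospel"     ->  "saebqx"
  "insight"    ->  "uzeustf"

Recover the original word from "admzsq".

orange

Compare letters: g→s is +12, o→a is +12, s→e is +12 — a constant shift. It's a constant shift of +12 (ROT12).
Decoding admzsq: a−12=o, d−12=r, m−12=a, z−12=n, s−12=g, q−12=e.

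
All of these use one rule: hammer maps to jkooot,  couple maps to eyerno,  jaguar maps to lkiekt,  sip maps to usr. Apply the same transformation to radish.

Vowels shift forward by 10 and consonants shift forward by 2.
On radish: r(cons)+2=t, a(vowel)+10=k, d(cons)+2=f, i(vowel)+10=s, s(cons)+2=u, h(cons)+2=j.

tkfsuj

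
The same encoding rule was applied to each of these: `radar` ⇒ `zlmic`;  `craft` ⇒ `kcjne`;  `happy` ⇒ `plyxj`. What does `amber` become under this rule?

The shifts repeat in a cycle of length 3: positions 0,1,… shift by +8, +11, +9, then the pattern repeats.
For amber: a+8=i, m+11=x, b+9=k, e+8=m, r+11=c.

ixkmc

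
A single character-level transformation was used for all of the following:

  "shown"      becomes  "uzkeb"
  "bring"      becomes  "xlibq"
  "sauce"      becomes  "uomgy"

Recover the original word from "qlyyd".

greet

This is an affine cipher: with a=0,…,z=25, each position x becomes (9x+14) mod 26.
Undoing it on qlyyd: q(16)→3·(16−14)≡6=g; l(11)→3·(11−14)≡17=r; y(24)→3·(24−14)≡4=e; y(24)→3·(24−14)≡4=e; d(3)→3·(3−14)≡19=t (all mod 26).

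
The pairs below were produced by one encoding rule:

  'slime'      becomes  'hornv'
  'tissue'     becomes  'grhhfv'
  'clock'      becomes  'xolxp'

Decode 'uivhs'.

Each pair mirrors across the alphabet (s↔h, l↔o, i↔r): positions sum to 25. Each letter is replaced by its mirror in the alphabet: a↔z, b↔y, c↔x, and so on (the Atbash cipher).
Decoding uivhs: u↔f, i↔r, v↔e, h↔s, s↔h.

fresh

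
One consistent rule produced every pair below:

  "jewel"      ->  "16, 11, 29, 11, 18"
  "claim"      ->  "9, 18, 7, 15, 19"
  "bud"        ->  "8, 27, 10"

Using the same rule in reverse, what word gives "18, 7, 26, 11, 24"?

later

j is letter #10 and maps to 16: an offset of 6. Letters become their 1-based position plus 6 (so a→7, b→8, …).
Undoing it on 18, 7, 26, 11, 24: 18→(18−6)÷1=12=l, 7→(7−6)÷1=1=a, 26→(26−6)÷1=20=t, 11→(11−6)÷1=5=e, 24→(24−6)÷1=18=r.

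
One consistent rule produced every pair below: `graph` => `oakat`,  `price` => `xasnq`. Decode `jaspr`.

brief

In graph: g→o is +8, r→a is +9, a→k is +10, p→a is +11 — the shift increases by 1 each position. Letter i (0-indexed) is shifted by i+8, so successive shifts are 8, 9, 10, ….
Decoding jaspr: j−8=b, a−9=r, s−10=i, p−11=e, r−12=f.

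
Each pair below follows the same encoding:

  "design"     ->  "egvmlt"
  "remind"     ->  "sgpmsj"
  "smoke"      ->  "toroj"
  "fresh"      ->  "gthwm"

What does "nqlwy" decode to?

Letter i (0-indexed) is shifted by i+1, so successive shifts are 1, 2, 3, ….
Decoding nqlwy: n−1=m, q−2=o, l−3=i, w−4=s, y−5=t.

moist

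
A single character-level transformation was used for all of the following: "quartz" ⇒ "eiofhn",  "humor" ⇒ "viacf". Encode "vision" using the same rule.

Compare letters: q→e is +14, u→i is +14, a→o is +14 — a constant shift. Each letter is shifted forward by 14 in the alphabet (a Caesar shift of +14).
Applying it to vision: v+14=j, i+14=w, s+14=g, i+14=w, o+14=c, n+14=b.

jwgwcb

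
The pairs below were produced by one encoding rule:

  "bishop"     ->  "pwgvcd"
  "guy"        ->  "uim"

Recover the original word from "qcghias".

costume

Compare letters: b→p is +14, i→w is +14, s→g is +14 — a constant shift. Every letter moves 14 places later in the alphabet, wrapping around z→a.
Undoing it on qcghias: q−14=c, c−14=o, g−14=s, h−14=t, i−14=u, a−14=m, s−14=e.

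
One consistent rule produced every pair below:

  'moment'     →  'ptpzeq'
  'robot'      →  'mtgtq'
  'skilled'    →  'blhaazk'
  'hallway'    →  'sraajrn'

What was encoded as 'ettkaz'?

m(12)→p(15) and o(14)→t(19) fit y≡15x+17 (mod 26); the inverse of 15 mod 26 is 7. This is an affine cipher: with a=0,…,z=25, each position x becomes (15x+17) mod 26.
Reversing it on ettkaz: e(4)→7·(4−17)≡13=n; t(19)→7·(19−17)≡14=o; t(19)→7·(19−17)≡14=o; k(10)→7·(10−17)≡3=d; a(0)→7·(0−17)≡11=l; z(25)→7·(25−17)≡4=e (all mod 26).

noodle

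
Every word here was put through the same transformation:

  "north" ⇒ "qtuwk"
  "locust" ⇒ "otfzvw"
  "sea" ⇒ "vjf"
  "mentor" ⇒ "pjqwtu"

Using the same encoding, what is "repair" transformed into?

ujsfnu

Vowels shift forward by 5 and consonants shift forward by 3.
For repair: r(cons)+3=u, e(vowel)+5=j, p(cons)+3=s, a(vowel)+5=f, i(vowel)+5=n, r(cons)+3=u.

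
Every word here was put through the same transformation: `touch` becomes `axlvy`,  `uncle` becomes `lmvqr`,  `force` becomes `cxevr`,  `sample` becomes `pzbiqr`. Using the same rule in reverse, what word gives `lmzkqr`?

t(19)→a(0) and o(14)→x(23) fit y≡11x+25 (mod 26); the inverse of 11 mod 26 is 19. Each letter's alphabet position (a=0..z=25) is mapped through 11·x+25 mod 26 — an affine cipher.
Reversing it on lmzkqr: l(11)→19·(11−25)≡20=u; m(12)→19·(12−25)≡13=n; z(25)→19·(25−25)≡0=a; k(10)→19·(10−25)≡1=b; q(16)→19·(16−25)≡11=l; r(17)→19·(17−25)≡4=e (all mod 26).

unable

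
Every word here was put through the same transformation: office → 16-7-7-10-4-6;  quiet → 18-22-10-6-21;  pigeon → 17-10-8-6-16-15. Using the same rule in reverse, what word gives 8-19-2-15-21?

Each letter is replaced by its alphabet position (a=1..z=26) + 1.
Decoding 8-19-2-15-21: 8→(8−1)÷1=7=g, 19→(19−1)÷1=18=r, 2→(2−1)÷1=1=a, 15→(15−1)÷1=14=n, 21→(21−1)÷1=20=t.

grant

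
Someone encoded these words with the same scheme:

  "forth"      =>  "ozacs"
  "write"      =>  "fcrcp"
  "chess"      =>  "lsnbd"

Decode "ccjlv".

track

Shifts by position in forth: pos 0: f→o (+9), pos 1: o→z (+11), pos 2: r→a (+9), pos 3: t→c (+9), pos 4: h→s (+11) — repeating every 3. The shifts repeat in a cycle of length 3: positions 0,1,… shift by +9, +11, +9, then the pattern repeats.
Undoing it on ccjlv: c−9=t, c−11=r, j−9=a, l−9=c, v−11=k.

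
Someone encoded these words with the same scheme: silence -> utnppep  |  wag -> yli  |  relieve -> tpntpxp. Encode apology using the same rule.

lrznzia

The shift depends on letter class: consonant s→u is +2, but vowel i→t is +11. Vowels shift forward by 11 and consonants shift forward by 2.
For apology: a(vowel)+11=l, p(cons)+2=r, o(vowel)+11=z, l(cons)+2=n, o(vowel)+11=z, g(cons)+2=i, y(cons)+2=a.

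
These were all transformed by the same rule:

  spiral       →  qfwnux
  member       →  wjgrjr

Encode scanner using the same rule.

The output letters match the input read backwards, each shifted +5: spiral reversed is larips. Two steps: reverse the string, then apply a Caesar shift of +5.
On scanner: reverse → rennacs; then shift: r+5=w, e+5=j, n+5=s, n+5=s, a+5=f, c+5=h, s+5=x.

wjssfhx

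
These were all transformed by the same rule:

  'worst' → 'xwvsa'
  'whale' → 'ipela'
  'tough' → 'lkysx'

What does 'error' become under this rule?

vsvvi

The output letters match the input read backwards, each shifted +4: worst reversed is tsrow. Two steps: reverse the string, then apply a Caesar shift of +4.
On error: reverse → rorre; then shift: r+4=v, o+4=s, r+4=v, r+4=v, e+4=i.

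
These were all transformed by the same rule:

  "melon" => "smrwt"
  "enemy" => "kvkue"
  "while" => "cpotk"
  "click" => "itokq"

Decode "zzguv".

tramp

Shifts by position in melon: pos 0: m→s (+6), pos 1: e→m (+8), pos 2: l→r (+6), pos 3: o→w (+8) — repeating every 2. The shifts repeat in a cycle of length 2: positions 0,1,… shift by +6, +8, then the pattern repeats.
Decoding zzguv: z−6=t, z−8=r, g−6=a, u−8=m, v−6=p.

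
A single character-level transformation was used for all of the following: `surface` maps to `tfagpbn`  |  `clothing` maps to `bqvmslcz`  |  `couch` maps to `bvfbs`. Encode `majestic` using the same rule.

s(18)→t(19) and u(20)→f(5) fit y≡19x+15 (mod 26); the inverse of 19 mod 26 is 11. This is an affine cipher: with a=0,…,z=25, each position x becomes (19x+15) mod 26.
On majestic: m(12)→19·12+15≡9=j; a(0)→19·0+15≡15=p; j(9)→19·9+15≡4=e; e(4)→19·4+15≡13=n; s(18)→19·18+15≡19=t; t(19)→19·19+15≡12=m; i(8)→19·8+15≡11=l; c(2)→19·2+15≡1=b (all mod 26).

jpentmlb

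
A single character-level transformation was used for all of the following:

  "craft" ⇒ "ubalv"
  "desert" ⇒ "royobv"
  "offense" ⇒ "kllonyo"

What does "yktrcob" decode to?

soldier

c(2)→u(20) and r(17)→b(1) fit y≡23x+0 (mod 26); the inverse of 23 mod 26 is 17. Each letter's alphabet position (a=0..z=25) is mapped through 23·x+0 mod 26 — an affine cipher.
Undoing it on yktrcob: y(24)→17·(24−0)≡18=s; k(10)→17·(10−0)≡14=o; t(19)→17·(19−0)≡11=l; r(17)→17·(17−0)≡3=d; c(2)→17·(2−0)≡8=i; o(14)→17·(14−0)≡4=e; b(1)→17·(1−0)≡17=r (all mod 26).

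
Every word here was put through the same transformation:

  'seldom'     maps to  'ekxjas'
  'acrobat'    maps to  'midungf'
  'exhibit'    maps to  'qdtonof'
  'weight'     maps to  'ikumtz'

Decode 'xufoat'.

Shifts by position in seldom: pos 0: s→e (+12), pos 1: e→k (+6), pos 2: l→x (+12), pos 3: d→j (+6) — repeating every 2. A repeating key of period 2 is used — shifts +12, +6 over and over.
Reversing it on xufoat: x−12=l, u−6=o, f−12=t, o−6=i, a−12=o, t−6=n.

lotion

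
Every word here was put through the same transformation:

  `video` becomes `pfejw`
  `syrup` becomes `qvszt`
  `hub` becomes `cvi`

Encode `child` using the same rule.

emjid

The output letters match the input read backwards, each shifted +1: video reversed is oediv. The word is reversed, then every letter is shifted forward by 1.
Applying it to child: reverse → dlihc; then shift: d+1=e, l+1=m, i+1=j, h+1=i, c+1=d.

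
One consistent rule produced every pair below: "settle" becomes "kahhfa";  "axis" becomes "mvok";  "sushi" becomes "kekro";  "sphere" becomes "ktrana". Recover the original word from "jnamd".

Treating letters as 0–25, the rule is x ↦ 23x + 12 (mod 26).
Reversing it on jnamd: j(9)→17·(9−12)≡1=b; n(13)→17·(13−12)≡17=r; a(0)→17·(0−12)≡4=e; m(12)→17·(12−12)≡0=a; d(3)→17·(3−12)≡3=d (all mod 26).

bread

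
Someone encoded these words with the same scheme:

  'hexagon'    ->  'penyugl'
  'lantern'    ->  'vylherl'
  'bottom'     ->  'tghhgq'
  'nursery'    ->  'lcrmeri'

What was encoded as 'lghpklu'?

nothing

h(7)→p(15) and e(4)→e(4) fit y≡21x+24 (mod 26); the inverse of 21 mod 26 is 5. Treating letters as 0–25, the rule is x ↦ 21x + 24 (mod 26).
Reversing it on lghpklu: l(11)→5·(11−24)≡13=n; g(6)→5·(6−24)≡14=o; h(7)→5·(7−24)≡19=t; p(15)→5·(15−24)≡7=h; k(10)→5·(10−24)≡8=i; l(11)→5·(11−24)≡13=n; u(20)→5·(20−24)≡6=g (all mod 26).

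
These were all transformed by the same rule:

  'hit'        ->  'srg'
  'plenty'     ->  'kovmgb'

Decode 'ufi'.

fur

This is the alphabet-reversal cipher (Atbash): a becomes z, b becomes y, etc.
Decoding ufi: u↔f, f↔u, i↔r.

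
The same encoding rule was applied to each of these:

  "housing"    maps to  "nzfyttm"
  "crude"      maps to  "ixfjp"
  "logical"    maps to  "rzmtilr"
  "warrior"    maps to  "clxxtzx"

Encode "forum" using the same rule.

lzxfs

The shift depends on letter class: consonant h→n is +6, but vowel o→z is +11. The rule splits by letter class: vowels +11, consonants +6.
On forum: f(cons)+6=l, o(vowel)+11=z, r(cons)+6=x, u(vowel)+11=f, m(cons)+6=s.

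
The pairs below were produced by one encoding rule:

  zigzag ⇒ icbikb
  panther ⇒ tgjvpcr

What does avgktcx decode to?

Read the word backwards and shift each letter +2.
Reversing it on avgktcx: shift back: a−2=y, v−2=t, g−2=e, k−2=i, t−2=r, c−2=a, x−2=v → yteirav; then reverse → variety.

variety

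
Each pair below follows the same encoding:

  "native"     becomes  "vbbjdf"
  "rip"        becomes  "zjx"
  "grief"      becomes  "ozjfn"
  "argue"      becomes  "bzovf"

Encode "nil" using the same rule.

The shift depends on letter class: consonant n→v is +8, but vowel a→b is +1. Two shifts are in play — +1 for a/e/i/o/u, +8 for every other letter.
Applying it to nil: n(cons)+8=v, i(vowel)+1=j, l(cons)+8=t.

vjt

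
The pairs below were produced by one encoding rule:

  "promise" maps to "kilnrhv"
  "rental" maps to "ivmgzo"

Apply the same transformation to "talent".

Each pair mirrors across the alphabet (p↔k, r↔i, o↔l): positions sum to 25. Letters are reflected about the middle of the alphabet (position → 25−position): Atbash.
On talent: t↔g, a↔z, l↔o, e↔v, n↔m, t↔g.

gzovmg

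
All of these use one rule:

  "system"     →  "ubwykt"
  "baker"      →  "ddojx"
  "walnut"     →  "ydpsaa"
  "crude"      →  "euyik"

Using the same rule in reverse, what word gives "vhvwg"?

In system: s→u is +2, y→b is +3, s→w is +4, t→y is +5 — the shift increases by 1 each position. The shift increases by 1 at each position, starting from +2: 2, 3, 4, ….
Undoing it on vhvwg: v−2=t, h−3=e, v−4=r, w−5=r, g−6=a.

terra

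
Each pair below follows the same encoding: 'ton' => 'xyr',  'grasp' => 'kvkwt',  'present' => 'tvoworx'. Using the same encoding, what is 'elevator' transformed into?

opozkxyv

The shift depends on letter class: consonant t→x is +4, but vowel o→y is +10. Two shifts are in play — +10 for a/e/i/o/u, +4 for every other letter.
On elevator: e(vowel)+10=o, l(cons)+4=p, e(vowel)+10=o, v(cons)+4=z, a(vowel)+10=k, t(cons)+4=x, o(vowel)+10=y, r(cons)+4=v.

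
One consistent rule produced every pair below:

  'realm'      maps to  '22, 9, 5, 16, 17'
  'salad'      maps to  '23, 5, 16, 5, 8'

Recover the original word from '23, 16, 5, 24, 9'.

slate

r is letter #18 and maps to 22: an offset of 4. Letters become their 1-based position plus 4 (so a→5, b→6, …).
Undoing it on 23, 16, 5, 24, 9: 23→(23−4)÷1=19=s, 16→(16−4)÷1=12=l, 5→(5−4)÷1=1=a, 24→(24−4)÷1=20=t, 9→(9−4)÷1=5=e.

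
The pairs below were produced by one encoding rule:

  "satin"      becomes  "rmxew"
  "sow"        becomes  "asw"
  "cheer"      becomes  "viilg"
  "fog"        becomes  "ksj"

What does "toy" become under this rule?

csx

The word is reversed, then every letter is shifted forward by 4.
On toy: reverse → yot; then shift: y+4=c, o+4=s, t+4=x.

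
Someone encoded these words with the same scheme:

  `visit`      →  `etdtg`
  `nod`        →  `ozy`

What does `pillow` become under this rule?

hzwwta

The output letters match the input read backwards, each shifted +11: visit reversed is tisiv. The word is reversed, then every letter is shifted forward by 11.
For pillow: reverse → wollip; then shift: w+11=h, o+11=z, l+11=w, l+11=w, i+11=t, p+11=a.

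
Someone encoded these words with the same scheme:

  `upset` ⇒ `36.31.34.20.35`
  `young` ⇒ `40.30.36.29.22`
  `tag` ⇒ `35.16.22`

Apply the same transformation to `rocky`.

u is letter #21 and maps to 36: an offset of 15. Letters become their 1-based position plus 15 (so a→16, b→17, …).
For rocky: r=18→33, o=15→30, c=3→18, k=11→26, y=25→40.

33.30.18.26.40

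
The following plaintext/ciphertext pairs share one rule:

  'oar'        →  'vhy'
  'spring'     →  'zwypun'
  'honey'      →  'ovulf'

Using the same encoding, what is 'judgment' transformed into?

qbkntlua

Compare letters: o→v is +7, a→h is +7, r→y is +7 — a constant shift. Each letter is shifted forward by 7 in the alphabet (a Caesar shift of +7).
On judgment: j+7=q, u+7=b, d+7=k, g+7=n, m+7=t, e+7=l, n+7=u, t+7=a.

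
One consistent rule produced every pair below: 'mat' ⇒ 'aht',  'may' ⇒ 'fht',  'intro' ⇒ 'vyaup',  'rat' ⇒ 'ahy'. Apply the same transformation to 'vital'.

shapc

The output letters match the input read backwards, each shifted +7: mat reversed is tam. Two steps: reverse the string, then apply a Caesar shift of +7.
Applying it to vital: reverse → lativ; then shift: l+7=s, a+7=h, t+7=a, i+7=p, v+7=c.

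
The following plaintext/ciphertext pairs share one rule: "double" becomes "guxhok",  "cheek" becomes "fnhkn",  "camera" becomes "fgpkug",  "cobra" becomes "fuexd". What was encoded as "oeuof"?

Shifts by position in double: pos 0: d→g (+3), pos 1: o→u (+6), pos 2: u→x (+3), pos 3: b→h (+6) — repeating every 2. A repeating key of period 2 is used — shifts +3, +6 over and over.
Undoing it on oeuof: o−3=l, e−6=y, u−3=r, o−6=i, f−3=c.

lyric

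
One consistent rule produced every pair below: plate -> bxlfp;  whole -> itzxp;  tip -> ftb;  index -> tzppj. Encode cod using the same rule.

The rule splits by letter class: vowels +11, consonants +12.
Applying it to cod: c(cons)+12=o, o(vowel)+11=z, d(cons)+12=p.

ozp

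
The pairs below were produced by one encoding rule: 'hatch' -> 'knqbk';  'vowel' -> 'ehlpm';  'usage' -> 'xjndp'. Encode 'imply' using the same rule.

rtomz

h(7)→k(10) and a(0)→n(13) fit y≡7x+13 (mod 26); the inverse of 7 mod 26 is 15. Each letter's alphabet position (a=0..z=25) is mapped through 7·x+13 mod 26 — an affine cipher.
For imply: i(8)→7·8+13≡17=r; m(12)→7·12+13≡19=t; p(15)→7·15+13≡14=o; l(11)→7·11+13≡12=m; y(24)→7·24+13≡25=z (all mod 26).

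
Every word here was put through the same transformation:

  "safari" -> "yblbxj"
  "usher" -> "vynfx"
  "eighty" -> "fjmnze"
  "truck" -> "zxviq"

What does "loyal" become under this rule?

rpebr

Two shifts are in play — +1 for a/e/i/o/u, +6 for every other letter.
For loyal: l(cons)+6=r, o(vowel)+1=p, y(cons)+6=e, a(vowel)+1=b, l(cons)+6=r.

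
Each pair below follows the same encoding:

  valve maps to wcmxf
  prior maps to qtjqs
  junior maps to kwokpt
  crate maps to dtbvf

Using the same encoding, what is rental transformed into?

The shifts repeat in a cycle of length 2: positions 0,1,… shift by +1, +2, then the pattern repeats.
For rental: r+1=s, e+2=g, n+1=o, t+2=v, a+1=b, l+2=n.

sgovbn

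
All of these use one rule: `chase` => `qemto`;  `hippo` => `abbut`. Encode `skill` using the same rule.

The output letters match the input read backwards, each shifted +12: chase reversed is esahc. Two steps: reverse the string, then apply a Caesar shift of +12.
Applying it to skill: reverse → lliks; then shift: l+12=x, l+12=x, i+12=u, k+12=w, s+12=e.

xxuwe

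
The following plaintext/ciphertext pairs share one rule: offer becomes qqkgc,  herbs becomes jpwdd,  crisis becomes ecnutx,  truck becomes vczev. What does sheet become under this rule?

Shifts by position in offer: pos 0: o→q (+2), pos 1: f→q (+11), pos 2: f→k (+5), pos 3: e→g (+2), pos 4: r→c (+11) — repeating every 3. A repeating key of period 3 is used — shifts +2, +11, +5 over and over.
For sheet: s+2=u, h+11=s, e+5=j, e+2=g, t+11=e.

usjge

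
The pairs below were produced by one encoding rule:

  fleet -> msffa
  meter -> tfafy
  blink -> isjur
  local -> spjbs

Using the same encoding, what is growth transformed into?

The shift depends on letter class: consonant f→m is +7, but vowel e→f is +1. Two shifts are in play — +1 for a/e/i/o/u, +7 for every other letter.
For growth: g(cons)+7=n, r(cons)+7=y, o(vowel)+1=p, w(cons)+7=d, t(cons)+7=a, h(cons)+7=o.

nypdao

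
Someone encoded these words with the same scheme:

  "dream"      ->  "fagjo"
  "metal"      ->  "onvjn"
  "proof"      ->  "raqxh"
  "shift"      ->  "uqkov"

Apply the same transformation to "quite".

Shifts by position in dream: pos 0: d→f (+2), pos 1: r→a (+9), pos 2: e→g (+2), pos 3: a→j (+9) — repeating every 2. A repeating key of period 2 is used — shifts +2, +9 over and over.
On quite: q+2=s, u+9=d, i+2=k, t+9=c, e+2=g.

sdkcg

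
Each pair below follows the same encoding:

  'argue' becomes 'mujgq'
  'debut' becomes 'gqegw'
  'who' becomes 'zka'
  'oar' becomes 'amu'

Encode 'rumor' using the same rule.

ugpau

The shift depends on letter class: consonant r→u is +3, but vowel a→m is +12. Vowels shift forward by 12 and consonants shift forward by 3.
On rumor: r(cons)+3=u, u(vowel)+12=g, m(cons)+3=p, o(vowel)+12=a, r(cons)+3=u.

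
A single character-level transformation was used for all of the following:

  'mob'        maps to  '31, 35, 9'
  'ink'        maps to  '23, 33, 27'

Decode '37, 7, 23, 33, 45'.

paint

m(#13)→31 and o(#15)→35: differences scale by 2, so n = 2·pos + 5. Each letter becomes 2×(its alphabet position, a=1..z=26) + 5.
Reversing it on 37, 7, 23, 33, 45: 37→(37−5)÷2=16=p, 7→(7−5)÷2=1=a, 23→(23−5)÷2=9=i, 33→(33−5)÷2=14=n, 45→(45−5)÷2=20=t.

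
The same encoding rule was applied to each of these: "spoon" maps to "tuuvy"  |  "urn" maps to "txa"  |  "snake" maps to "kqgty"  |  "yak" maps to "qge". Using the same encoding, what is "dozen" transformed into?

tkfuj

The output letters match the input read backwards, each shifted +6: spoon reversed is noops. Read the word backwards and shift each letter +6.
For dozen: reverse → nezod; then shift: n+6=t, e+6=k, z+6=f, o+6=u, d+6=j.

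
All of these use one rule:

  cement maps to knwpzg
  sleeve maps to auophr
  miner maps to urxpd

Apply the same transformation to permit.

In cement: c→k is +8, e→n is +9, m→w is +10, e→p is +11 — the shift increases by 1 each position. Each letter shifts forward by (position + 8), i.e. 8, 9, 10, … — the shift grows by one for each successive letter.
Applying it to permit: p+8=x, e+9=n, r+10=b, m+11=x, i+12=u, t+13=g.

xnbxug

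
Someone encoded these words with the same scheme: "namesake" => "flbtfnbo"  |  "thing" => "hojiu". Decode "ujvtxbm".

Read the word backwards and shift each letter +1.
Undoing it on ujvtxbm: shift back: u−1=t, j−1=i, v−1=u, t−1=s, x−1=w, b−1=a, m−1=l → tiuswal; then reverse → lawsuit.

lawsuit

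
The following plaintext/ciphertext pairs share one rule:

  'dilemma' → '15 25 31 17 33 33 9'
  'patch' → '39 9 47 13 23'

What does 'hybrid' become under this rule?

d(#4)→15 and i(#9)→25: differences scale by 2, so n = 2·pos + 7. Each letter becomes 2×(its alphabet position, a=1..z=26) + 7.
Applying it to hybrid: h=8→23, y=25→57, b=2→11, r=18→43, i=9→25, d=4→15.

23 57 11 43 25 15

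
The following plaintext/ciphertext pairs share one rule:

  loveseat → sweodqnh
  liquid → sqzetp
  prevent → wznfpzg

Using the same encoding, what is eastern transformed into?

libdpda

Each letter shifts forward by (position + 7), i.e. 7, 8, 9, … — the shift grows by one for each successive letter.
For eastern: e+7=l, a+8=i, s+9=b, t+10=d, e+11=p, r+12=d, n+13=a.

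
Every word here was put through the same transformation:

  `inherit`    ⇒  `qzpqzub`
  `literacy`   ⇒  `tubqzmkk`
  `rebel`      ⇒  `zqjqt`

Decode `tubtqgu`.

lithium

Shifts by position in inherit: pos 0: i→q (+8), pos 1: n→z (+12), pos 2: h→p (+8), pos 3: e→q (+12) — repeating every 2. A repeating key of period 2 is used — shifts +8, +12 over and over.
Undoing it on tubtqgu: t−8=l, u−12=i, b−8=t, t−12=h, q−8=i, g−12=u, u−8=m.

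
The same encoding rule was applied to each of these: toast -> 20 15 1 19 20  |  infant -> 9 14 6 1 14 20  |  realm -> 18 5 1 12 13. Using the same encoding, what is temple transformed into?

Letters become their 1-indexed alphabet positions: a=1 … z=26.
Applying it to temple: t=20→20, e=5→5, m=13→13, p=16→16, l=12→12, e=5→5.

20 5 13 16 12 5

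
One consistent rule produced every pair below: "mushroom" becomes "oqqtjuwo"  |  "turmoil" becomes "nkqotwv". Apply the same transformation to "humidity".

avkfkowj

The output letters match the input read backwards, each shifted +2: mushroom reversed is moorhsum. The word is reversed, then every letter is shifted forward by 2.
On humidity: reverse → ytidimuh; then shift: y+2=a, t+2=v, i+2=k, d+2=f, i+2=k, m+2=o, u+2=w, h+2=j.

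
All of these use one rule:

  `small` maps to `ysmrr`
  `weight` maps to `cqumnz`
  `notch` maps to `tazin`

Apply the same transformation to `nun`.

tgt

The shift depends on letter class: consonant s→y is +6, but vowel a→m is +12. Vowels shift forward by 12 and consonants shift forward by 6.
On nun: n(cons)+6=t, u(vowel)+12=g, n(cons)+6=t.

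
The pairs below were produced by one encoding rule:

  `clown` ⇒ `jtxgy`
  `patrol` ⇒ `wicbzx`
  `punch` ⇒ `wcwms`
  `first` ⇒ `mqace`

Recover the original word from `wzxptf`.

profit

The shift increases by 1 at each position, starting from +7: 7, 8, 9, ….
Undoing it on wzxptf: w−7=p, z−8=r, x−9=o, p−10=f, t−11=i, f−12=t.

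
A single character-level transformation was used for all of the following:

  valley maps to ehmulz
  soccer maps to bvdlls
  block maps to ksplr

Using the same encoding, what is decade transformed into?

mldjkf

Shifts by position in valley: pos 0: v→e (+9), pos 1: a→h (+7), pos 2: l→m (+1), pos 3: l→u (+9), pos 4: e→l (+7), pos 5: y→z (+1) — repeating every 3. It's a Vigenère-style cipher with numeric key [9,7,1]: position i shifts by key[i mod 3].
On decade: d+9=m, e+7=l, c+1=d, a+9=j, d+7=k, e+1=f.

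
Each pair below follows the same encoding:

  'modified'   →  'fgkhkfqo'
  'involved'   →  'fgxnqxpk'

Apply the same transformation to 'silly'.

The output letters match the input read backwards, each shifted +2: modified reversed is deifidom. Read the word backwards and shift each letter +2.
Applying it to silly: reverse → yllis; then shift: y+2=a, l+2=n, l+2=n, i+2=k, s+2=u.

annku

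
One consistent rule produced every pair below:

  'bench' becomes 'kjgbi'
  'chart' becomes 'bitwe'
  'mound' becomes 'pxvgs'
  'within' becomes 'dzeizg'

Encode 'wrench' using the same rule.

dwjgbi

b(1)→k(10) and e(4)→j(9) fit y≡17x+19 (mod 26); the inverse of 17 mod 26 is 23. Treating letters as 0–25, the rule is x ↦ 17x + 19 (mod 26).
For wrench: w(22)→17·22+19≡3=d; r(17)→17·17+19≡22=w; e(4)→17·4+19≡9=j; n(13)→17·13+19≡6=g; c(2)→17·2+19≡1=b; h(7)→17·7+19≡8=i (all mod 26).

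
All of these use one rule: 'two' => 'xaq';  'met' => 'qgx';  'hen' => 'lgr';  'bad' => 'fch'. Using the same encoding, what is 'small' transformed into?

wqcpp

Vowels shift forward by 2 and consonants shift forward by 4.
On small: s(cons)+4=w, m(cons)+4=q, a(vowel)+2=c, l(cons)+4=p, l(cons)+4=p.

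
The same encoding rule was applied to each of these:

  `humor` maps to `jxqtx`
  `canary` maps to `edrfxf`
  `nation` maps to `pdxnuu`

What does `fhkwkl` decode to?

degree

Letter i (0-indexed) is shifted by i+2, so successive shifts are 2, 3, 4, ….
Decoding fhkwkl: f−2=d, h−3=e, k−4=g, w−5=r, k−6=e, l−7=e.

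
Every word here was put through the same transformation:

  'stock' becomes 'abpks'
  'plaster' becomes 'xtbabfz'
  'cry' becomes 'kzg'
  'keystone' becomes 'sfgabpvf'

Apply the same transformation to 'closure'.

The rule splits by letter class: vowels +1, consonants +8.
For closure: c(cons)+8=k, l(cons)+8=t, o(vowel)+1=p, s(cons)+8=a, u(vowel)+1=v, r(cons)+8=z, e(vowel)+1=f.

ktpavzf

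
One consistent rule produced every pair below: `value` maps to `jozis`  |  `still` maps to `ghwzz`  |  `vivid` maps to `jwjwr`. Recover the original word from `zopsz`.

label

This is a Caesar cipher with shift 14.
Decoding zopsz: z−14=l, o−14=a, p−14=b, s−14=e, z−14=l.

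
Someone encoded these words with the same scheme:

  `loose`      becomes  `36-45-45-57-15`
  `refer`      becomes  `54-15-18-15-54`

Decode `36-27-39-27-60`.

limit

l(#12)→36 and o(#15)→45: differences scale by 3, so n = 3·pos + 0. With a=1..z=26, the number is 3·pos.
Reversing it on 36-27-39-27-60: 36→(36−0)÷3=12=l, 27→(27−0)÷3=9=i, 39→(39−0)÷3=13=m, 27→(27−0)÷3=9=i, 60→(60−0)÷3=20=t.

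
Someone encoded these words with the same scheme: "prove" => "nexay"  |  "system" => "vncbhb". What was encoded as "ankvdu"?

The output letters match the input read backwards, each shifted +9: prove reversed is evorp. Read the word backwards and shift each letter +9.
Reversing it on ankvdu: shift back: a−9=r, n−9=e, k−9=b, v−9=m, d−9=u, u−9=l → rebmul; then reverse → lumber.

lumber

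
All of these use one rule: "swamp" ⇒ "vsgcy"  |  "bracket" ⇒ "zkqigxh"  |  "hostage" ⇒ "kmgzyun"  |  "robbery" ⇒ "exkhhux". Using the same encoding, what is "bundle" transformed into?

The output letters match the input read backwards, each shifted +6: swamp reversed is pmaws. Two steps: reverse the string, then apply a Caesar shift of +6.
Applying it to bundle: reverse → eldnub; then shift: e+6=k, l+6=r, d+6=j, n+6=t, u+6=a, b+6=h.

krjtah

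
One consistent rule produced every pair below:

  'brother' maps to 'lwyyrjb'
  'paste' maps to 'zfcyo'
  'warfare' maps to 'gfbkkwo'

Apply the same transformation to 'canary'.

Shifts by position in brother: pos 0: b→l (+10), pos 1: r→w (+5), pos 2: o→y (+10), pos 3: t→y (+5) — repeating every 2. It's a Vigenère-style cipher with numeric key [10,5]: position i shifts by key[i mod 2].
On canary: c+10=m, a+5=f, n+10=x, a+5=f, r+10=b, y+5=d.

mfxfbd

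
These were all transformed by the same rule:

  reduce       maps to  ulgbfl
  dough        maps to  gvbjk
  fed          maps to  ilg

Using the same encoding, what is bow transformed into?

evz

The shift depends on letter class: consonant r→u is +3, but vowel e→l is +7. Two shifts are in play — +7 for a/e/i/o/u, +3 for every other letter.
On bow: b(cons)+3=e, o(vowel)+7=v, w(cons)+3=z.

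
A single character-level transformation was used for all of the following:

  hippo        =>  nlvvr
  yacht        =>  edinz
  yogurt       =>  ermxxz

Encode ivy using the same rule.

lbe

The shift depends on letter class: consonant h→n is +6, but vowel i→l is +3. Vowels shift forward by 3 and consonants shift forward by 6.
On ivy: i(vowel)+3=l, v(cons)+6=b, y(cons)+6=e.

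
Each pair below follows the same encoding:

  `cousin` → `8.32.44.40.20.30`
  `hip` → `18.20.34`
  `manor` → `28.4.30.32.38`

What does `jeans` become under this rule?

22.12.4.30.40

The formula is n = 2×(alphabet index, a=1) + 2.
Applying it to jeans: j=10→22, e=5→12, a=1→4, n=14→30, s=19→40.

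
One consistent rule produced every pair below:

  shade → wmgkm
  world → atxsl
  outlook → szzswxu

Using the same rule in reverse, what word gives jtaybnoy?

Each letter shifts forward by (position + 4), i.e. 4, 5, 6, … — the shift grows by one for each successive letter.
Decoding jtaybnoy: j−4=f, t−5=o, a−6=u, y−7=r, b−8=t, n−9=e, o−10=e, y−11=n.

fourteen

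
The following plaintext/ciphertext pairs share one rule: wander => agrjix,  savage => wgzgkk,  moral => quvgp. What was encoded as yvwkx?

Shifts by position in wander: pos 0: w→a (+4), pos 1: a→g (+6), pos 2: n→r (+4), pos 3: d→j (+6) — repeating every 2. A repeating key of period 2 is used — shifts +4, +6 over and over.
Reversing it on yvwkx: y−4=u, v−6=p, w−4=s, k−6=e, x−4=t.

upset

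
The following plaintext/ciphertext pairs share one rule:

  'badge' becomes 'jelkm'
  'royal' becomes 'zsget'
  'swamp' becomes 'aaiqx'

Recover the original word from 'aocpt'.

A repeating key of period 2 is used — shifts +8, +4 over and over.
Reversing it on aocpt: a−8=s, o−4=k, c−8=u, p−4=l, t−8=l.

skull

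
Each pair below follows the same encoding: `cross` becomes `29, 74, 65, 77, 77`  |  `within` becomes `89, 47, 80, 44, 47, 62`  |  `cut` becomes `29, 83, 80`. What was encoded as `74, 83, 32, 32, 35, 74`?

Each letter becomes 3×(its alphabet position, a=1..z=26) + 20.
Undoing it on 74, 83, 32, 32, 35, 74: 74→(74−20)÷3=18=r, 83→(83−20)÷3=21=u, 32→(32−20)÷3=4=d, 32→(32−20)÷3=4=d, 35→(35−20)÷3=5=e, 74→(74−20)÷3=18=r.

rudder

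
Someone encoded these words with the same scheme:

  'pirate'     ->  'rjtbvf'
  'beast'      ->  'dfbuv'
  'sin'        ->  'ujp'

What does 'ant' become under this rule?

bpv

The shift depends on letter class: consonant p→r is +2, but vowel i→j is +1. The rule splits by letter class: vowels +1, consonants +2.
Applying it to ant: a(vowel)+1=b, n(cons)+2=p, t(cons)+2=v.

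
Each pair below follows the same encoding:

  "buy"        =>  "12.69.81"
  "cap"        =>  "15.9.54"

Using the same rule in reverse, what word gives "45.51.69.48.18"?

mound

b(#2)→12 and u(#21)→69: differences scale by 3, so n = 3·pos + 6. Each letter becomes 3×(its alphabet position, a=1..z=26) + 6.
Decoding 45.51.69.48.18: 45→(45−6)÷3=13=m, 51→(51−6)÷3=15=o, 69→(69−6)÷3=21=u, 48→(48−6)÷3=14=n, 18→(18−6)÷3=4=d.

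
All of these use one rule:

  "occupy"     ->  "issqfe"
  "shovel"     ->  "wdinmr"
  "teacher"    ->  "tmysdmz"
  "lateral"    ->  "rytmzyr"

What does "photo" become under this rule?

o(14)→i(8) and c(2)→s(18) fit y≡23x+24 (mod 26); the inverse of 23 mod 26 is 17. This is an affine cipher: with a=0,…,z=25, each position x becomes (23x+24) mod 26.
For photo: p(15)→23·15+24≡5=f; h(7)→23·7+24≡3=d; o(14)→23·14+24≡8=i; t(19)→23·19+24≡19=t; o(14)→23·14+24≡8=i (all mod 26).

fditi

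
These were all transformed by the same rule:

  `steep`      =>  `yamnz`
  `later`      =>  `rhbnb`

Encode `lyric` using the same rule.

rfzrm

In steep: s→y is +6, t→a is +7, e→m is +8, e→n is +9 — the shift increases by 1 each position. Each letter shifts forward by (position + 6), i.e. 6, 7, 8, … — the shift grows by one for each successive letter.
On lyric: l+6=r, y+7=f, r+8=z, i+9=r, c+10=m.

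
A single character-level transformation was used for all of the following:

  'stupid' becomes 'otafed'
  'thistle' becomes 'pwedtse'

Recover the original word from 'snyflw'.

The output letters match the input read backwards, each shifted +11: stupid reversed is diputs. The word is reversed, then every letter is shifted forward by 11.
Decoding snyflw: shift back: s−11=h, n−11=c, y−11=n, f−11=u, l−11=a, w−11=l → hcnual; then reverse → launch.

launch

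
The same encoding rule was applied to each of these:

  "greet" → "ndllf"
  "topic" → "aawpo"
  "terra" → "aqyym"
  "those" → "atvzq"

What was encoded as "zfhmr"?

A repeating key of period 3 is used — shifts +7, +12, +7 over and over.
Undoing it on zfhmr: z−7=s, f−12=t, h−7=a, m−7=f, r−12=f.

staff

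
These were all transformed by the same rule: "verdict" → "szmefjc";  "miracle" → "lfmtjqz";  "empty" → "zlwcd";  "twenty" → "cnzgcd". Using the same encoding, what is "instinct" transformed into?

fghcfgjc

Treating letters as 0–25, the rule is x ↦ 21x + 19 (mod 26).
Applying it to instinct: i(8)→21·8+19≡5=f; n(13)→21·13+19≡6=g; s(18)→21·18+19≡7=h; t(19)→21·19+19≡2=c; i(8)→21·8+19≡5=f; n(13)→21·13+19≡6=g; c(2)→21·2+19≡9=j; t(19)→21·19+19≡2=c (all mod 26).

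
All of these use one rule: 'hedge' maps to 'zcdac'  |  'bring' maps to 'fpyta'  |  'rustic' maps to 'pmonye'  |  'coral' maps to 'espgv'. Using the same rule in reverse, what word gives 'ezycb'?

chief

h(7)→z(25) and e(4)→c(2) fit y≡25x+6 (mod 26); the inverse of 25 mod 26 is 25. Treating letters as 0–25, the rule is x ↦ 25x + 6 (mod 26).
Undoing it on ezycb: e(4)→25·(4−6)≡2=c; z(25)→25·(25−6)≡7=h; y(24)→25·(24−6)≡8=i; c(2)→25·(2−6)≡4=e; b(1)→25·(1−6)≡5=f (all mod 26).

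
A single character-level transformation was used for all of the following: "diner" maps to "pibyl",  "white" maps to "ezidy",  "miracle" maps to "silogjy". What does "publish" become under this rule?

d(3)→p(15) and i(8)→i(8) fit y≡9x+14 (mod 26); the inverse of 9 mod 26 is 3. Each letter's alphabet position (a=0..z=25) is mapped through 9·x+14 mod 26 — an affine cipher.
On publish: p(15)→9·15+14≡19=t; u(20)→9·20+14≡12=m; b(1)→9·1+14≡23=x; l(11)→9·11+14≡9=j; i(8)→9·8+14≡8=i; s(18)→9·18+14≡20=u; h(7)→9·7+14≡25=z (all mod 26).

tmxjiuz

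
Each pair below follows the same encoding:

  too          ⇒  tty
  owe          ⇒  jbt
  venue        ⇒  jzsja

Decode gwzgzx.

Read the word backwards and shift each letter +5.
Decoding gwzgzx: shift back: g−5=b, w−5=r, z−5=u, g−5=b, z−5=u, x−5=s → brubus; then reverse → suburb.

suburb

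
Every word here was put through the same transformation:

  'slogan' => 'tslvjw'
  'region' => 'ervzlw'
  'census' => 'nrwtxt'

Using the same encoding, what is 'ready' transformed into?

erjcf

s(18)→t(19) and l(11)→s(18) fit y≡15x+9 (mod 26); the inverse of 15 mod 26 is 7. Each letter's alphabet position (a=0..z=25) is mapped through 15·x+9 mod 26 — an affine cipher.
On ready: r(17)→15·17+9≡4=e; e(4)→15·4+9≡17=r; a(0)→15·0+9≡9=j; d(3)→15·3+9≡2=c; y(24)→15·24+9≡5=f (all mod 26).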